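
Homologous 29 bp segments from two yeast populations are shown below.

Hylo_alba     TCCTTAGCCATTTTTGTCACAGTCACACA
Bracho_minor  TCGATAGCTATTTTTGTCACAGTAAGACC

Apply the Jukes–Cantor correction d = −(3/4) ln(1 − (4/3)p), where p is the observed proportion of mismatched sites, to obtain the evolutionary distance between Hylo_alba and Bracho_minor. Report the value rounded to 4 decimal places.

Differing sites — 3:C/G; 4:T/A; 9:C/T; 24:C/A; 26:C/G; 29:A/C.
p = 6/29 = 0.206897.
d = −0.75 · ln(1 − (4/3)·0.206897) = −0.75 · ln(0.724137) = −0.75 · (-0.322775) = 0.2421.

0.2421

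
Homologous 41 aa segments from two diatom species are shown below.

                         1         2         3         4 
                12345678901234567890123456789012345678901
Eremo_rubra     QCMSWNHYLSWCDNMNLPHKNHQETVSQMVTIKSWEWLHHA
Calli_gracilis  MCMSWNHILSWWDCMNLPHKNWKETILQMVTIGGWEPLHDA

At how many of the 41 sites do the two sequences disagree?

12

Differing sites — 1:Q/M; 8:Y/I; 12:C/W; 14:N/C; 22:H/W; 23:Q/K; 26:V/I; 27:S/L; 33:K/G; 34:S/G; 37:W/P; 40:H/D.
That gives 12 mismatches out of 41 aligned sites, so the Hamming distance is 12.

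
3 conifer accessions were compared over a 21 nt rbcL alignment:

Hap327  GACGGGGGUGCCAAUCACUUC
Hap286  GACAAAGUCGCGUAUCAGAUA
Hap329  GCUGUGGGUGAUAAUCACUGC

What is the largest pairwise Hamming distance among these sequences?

14

Pairwise Hamming distances:
  Hap327 vs Hap286: 10
  Hap327 vs Hap329: 6
  Hap286 vs Hap329: 14
The largest is 14, between Hap286 and Hap329.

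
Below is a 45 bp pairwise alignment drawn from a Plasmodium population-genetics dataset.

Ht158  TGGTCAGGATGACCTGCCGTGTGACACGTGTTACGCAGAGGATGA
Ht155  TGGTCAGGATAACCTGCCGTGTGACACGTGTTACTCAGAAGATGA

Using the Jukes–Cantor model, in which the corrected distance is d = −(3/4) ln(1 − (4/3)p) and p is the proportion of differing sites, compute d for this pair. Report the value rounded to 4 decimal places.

Mismatches occur at site 11 (G↔A), site 35 (G↔T), site 40 (G↔A).
p = 3/45 = 0.066667.
d = −0.75 · ln(1 − (4/3)·0.066667) = −0.75 · ln(0.911111) = −0.75 · (-0.093091) = 0.0698.

0.0698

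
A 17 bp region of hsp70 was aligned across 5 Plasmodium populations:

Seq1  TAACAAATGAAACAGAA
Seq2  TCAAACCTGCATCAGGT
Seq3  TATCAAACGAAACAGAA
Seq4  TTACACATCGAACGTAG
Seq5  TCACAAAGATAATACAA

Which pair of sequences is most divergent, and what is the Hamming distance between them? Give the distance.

11

Pairwise Hamming distances:
  Seq1 vs Seq2: 8
  Seq1 vs Seq3: 2
  Seq1 vs Seq4: 7
  Seq1 vs Seq5: 6
  Seq2 vs Seq3: 10
  Seq2 vs Seq4: 10
  Seq2 vs Seq5: 11
  Seq3 vs Seq4: 9
  Seq3 vs Seq5: 7
  Seq4 vs Seq5: 9
The largest is 11, between Seq2 and Seq5.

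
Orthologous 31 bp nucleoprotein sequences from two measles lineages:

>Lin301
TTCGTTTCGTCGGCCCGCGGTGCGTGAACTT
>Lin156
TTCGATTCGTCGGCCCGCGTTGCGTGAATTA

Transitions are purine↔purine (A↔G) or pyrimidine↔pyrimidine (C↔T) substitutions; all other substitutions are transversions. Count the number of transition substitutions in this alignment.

1

Mismatches occur at site 5 (T/A, transversion), site 20 (G/T, transversion), site 29 (C/T, transition), site 31 (T/A, transversion).
Of the 4 differences, 1 transition and 3 transversions, so the answer is 1.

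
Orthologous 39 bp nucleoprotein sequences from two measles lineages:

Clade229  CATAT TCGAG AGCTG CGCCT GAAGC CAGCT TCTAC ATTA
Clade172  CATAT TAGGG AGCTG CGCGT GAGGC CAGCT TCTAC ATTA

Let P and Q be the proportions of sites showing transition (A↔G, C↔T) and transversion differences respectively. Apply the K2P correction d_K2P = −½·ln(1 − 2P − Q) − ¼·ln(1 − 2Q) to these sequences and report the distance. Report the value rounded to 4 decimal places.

0.1106

Differing sites — 7:C/A (Tv); 9:A/G (Ti); 19:C/G (Tv); 23:A/G (Ti).
Of the 4 differences, 2 transitions and 2 transversions over 39 sites: P = 2/39 = 0.051282, Q = 2/39 = 0.051282.
d = −0.5·ln(0.846154) − 0.25·ln(0.897436) = −0.5·(-0.167054) − 0.25·(-0.108213) = 0.1106.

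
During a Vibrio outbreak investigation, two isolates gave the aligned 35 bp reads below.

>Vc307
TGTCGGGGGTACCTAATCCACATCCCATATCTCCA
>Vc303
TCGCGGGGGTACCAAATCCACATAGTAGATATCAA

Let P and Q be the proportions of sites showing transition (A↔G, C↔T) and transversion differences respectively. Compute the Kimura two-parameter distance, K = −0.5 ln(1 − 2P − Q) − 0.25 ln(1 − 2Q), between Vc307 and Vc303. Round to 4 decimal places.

0.3210

Mismatches occur at site 2 (G↔C, transversion), site 3 (T↔G, transversion), site 14 (T↔A, transversion), site 24 (C↔A, transversion), site 25 (C↔G, transversion), site 26 (C↔T, transition), site 28 (T↔G, transversion), site 31 (C↔A, transversion), site 34 (C↔A, transversion).
Of the 9 differences, 1 transition and 8 transversions over 35 sites: P = 1/35 = 0.028571, Q = 8/35 = 0.228571.
d = −0.5·ln(0.714287) − 0.25·ln(0.542858) = −0.5·(-0.336470) − 0.25·(-0.610908) = 0.3210.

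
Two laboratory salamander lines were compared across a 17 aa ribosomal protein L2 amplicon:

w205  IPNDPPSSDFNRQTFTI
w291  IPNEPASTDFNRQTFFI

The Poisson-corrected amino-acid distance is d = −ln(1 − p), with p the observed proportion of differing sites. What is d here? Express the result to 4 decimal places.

0.2683

Differing sites — 4:D/E; 6:P/A; 8:S/T; 16:T/F.
p = 4/17 = 0.235294.
d = −ln(1 − 0.235294) = −ln(0.764706) = 0.2683.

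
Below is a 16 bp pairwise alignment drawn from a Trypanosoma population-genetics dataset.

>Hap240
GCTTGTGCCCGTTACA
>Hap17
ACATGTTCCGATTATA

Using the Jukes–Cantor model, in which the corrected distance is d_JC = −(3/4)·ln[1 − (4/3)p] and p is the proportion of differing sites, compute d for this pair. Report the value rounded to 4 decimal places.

0.5199

Differing sites — 1:G/A; 3:T/A; 7:G/T; 10:C/G; 11:G/A; 15:C/T.
p = 6/16 = 0.375000.
d = −0.75 · ln(1 − (4/3)·0.375000) = −0.75 · ln(0.500000) = −0.75 · (-0.693147) = 0.5199.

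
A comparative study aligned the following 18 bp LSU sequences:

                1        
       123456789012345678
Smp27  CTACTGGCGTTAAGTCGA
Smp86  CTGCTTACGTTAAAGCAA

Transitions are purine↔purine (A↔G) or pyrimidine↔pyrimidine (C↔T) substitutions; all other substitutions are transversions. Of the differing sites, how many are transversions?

2

Mismatches occur at site 3 (A→G, transition), site 6 (G→T, transversion), site 7 (G→A, transition), site 14 (G→A, transition), site 15 (T→G, transversion), site 17 (G→A, transition).
Of the 6 differences, 4 transitions and 2 transversions, so the answer is 2.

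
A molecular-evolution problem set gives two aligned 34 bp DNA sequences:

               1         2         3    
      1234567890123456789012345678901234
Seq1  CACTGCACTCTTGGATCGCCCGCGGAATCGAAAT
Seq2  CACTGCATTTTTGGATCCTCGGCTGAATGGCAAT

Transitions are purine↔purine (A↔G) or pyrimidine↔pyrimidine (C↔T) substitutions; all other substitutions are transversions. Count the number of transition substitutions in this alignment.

3

Mismatches occur at site 8 (C→T, transition), site 10 (C→T, transition), site 18 (G→C, transversion), site 19 (C→T, transition), site 21 (C→G, transversion), site 24 (G→T, transversion), site 29 (C→G, transversion), site 31 (A→C, transversion).
Of the 8 differences, 3 transitions and 5 transversions, so the answer is 3.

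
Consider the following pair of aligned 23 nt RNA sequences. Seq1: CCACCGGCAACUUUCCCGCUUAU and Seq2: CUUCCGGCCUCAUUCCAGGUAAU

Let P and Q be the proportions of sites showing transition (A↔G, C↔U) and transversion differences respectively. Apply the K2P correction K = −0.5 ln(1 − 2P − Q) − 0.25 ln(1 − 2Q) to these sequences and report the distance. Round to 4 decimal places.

0.4828

Mismatches occur at site 2 (C/U, transition), site 3 (A/U, transversion), site 9 (A/C, transversion), site 10 (A/U, transversion), site 12 (U/A, transversion), site 17 (C/A, transversion), site 19 (C/G, transversion), site 21 (U/A, transversion).
Of the 8 differences, 1 transition and 7 transversions over 23 sites: P = 1/23 = 0.043478, Q = 7/23 = 0.304348.
d = −0.5·ln(0.608696) − 0.25·ln(0.391304) = −0.5·(-0.496436) − 0.25·(-0.938271) = 0.4828.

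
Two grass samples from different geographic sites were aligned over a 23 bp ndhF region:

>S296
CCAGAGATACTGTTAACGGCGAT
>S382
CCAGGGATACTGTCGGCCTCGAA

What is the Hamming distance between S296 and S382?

The sequences differ at positions 5 (A/G), 14 (T/C), 15 (A/G), 16 (A/G), 18 (G/C), 19 (G/T), 23 (T/A).
That gives 7 mismatches out of 23 aligned sites, so the Hamming distance is 7.

7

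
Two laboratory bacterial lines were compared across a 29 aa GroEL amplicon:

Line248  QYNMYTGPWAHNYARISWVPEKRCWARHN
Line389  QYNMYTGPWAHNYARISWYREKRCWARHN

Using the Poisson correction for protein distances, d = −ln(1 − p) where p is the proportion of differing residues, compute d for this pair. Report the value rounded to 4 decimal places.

Differing sites — 19:V/Y; 20:P/R.
p = 2/29 = 0.068966.
d = −ln(1 − 0.068966) = −ln(0.931034) = 0.0715.

0.0715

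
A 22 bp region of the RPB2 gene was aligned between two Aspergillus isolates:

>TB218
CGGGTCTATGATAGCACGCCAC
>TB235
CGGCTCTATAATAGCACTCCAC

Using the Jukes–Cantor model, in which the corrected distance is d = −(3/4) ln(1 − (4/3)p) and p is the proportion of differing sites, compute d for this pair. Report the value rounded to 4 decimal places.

Mismatches occur at site 4 (G→C), site 10 (G→A), site 18 (G→T).
p = 3/22 = 0.136364.
d = −0.75 · ln(1 − (4/3)·0.136364) = −0.75 · ln(0.818181) = −0.75 · (-0.200672) = 0.1505.

0.1505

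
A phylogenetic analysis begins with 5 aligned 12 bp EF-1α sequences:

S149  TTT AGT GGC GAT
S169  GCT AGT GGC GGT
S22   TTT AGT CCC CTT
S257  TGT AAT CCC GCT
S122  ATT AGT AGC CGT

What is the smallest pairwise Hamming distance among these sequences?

Pairwise Hamming distances:
  S149 vs S169: 3
  S149 vs S22: 4
  S149 vs S257: 5
  S149 vs S122: 4
  S169 vs S22: 6
  S169 vs S257: 6
  S169 vs S122: 4
  S22 vs S257: 4
  S22 vs S122: 4
  S257 vs S122: 7
The smallest is 3, between S149 and S169.

3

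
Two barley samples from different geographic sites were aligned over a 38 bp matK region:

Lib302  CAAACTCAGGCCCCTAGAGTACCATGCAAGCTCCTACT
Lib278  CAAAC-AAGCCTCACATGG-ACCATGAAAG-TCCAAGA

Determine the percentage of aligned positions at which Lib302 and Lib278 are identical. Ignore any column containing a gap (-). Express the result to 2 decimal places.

Excluding the 3 gap columns leaves 35 comparable sites.
The sequences differ at positions 7 (C/A), 10 (G/C), 12 (C/T), 14 (C/A), 15 (T/C), 17 (G/T), 18 (A/G), 27 (C/A), 35 (T/A), 37 (C/G), 38 (T/A).
24 of the 35 comparable sites match, so the percent identity is 24/35 × 100 = 68.57%.

68.57%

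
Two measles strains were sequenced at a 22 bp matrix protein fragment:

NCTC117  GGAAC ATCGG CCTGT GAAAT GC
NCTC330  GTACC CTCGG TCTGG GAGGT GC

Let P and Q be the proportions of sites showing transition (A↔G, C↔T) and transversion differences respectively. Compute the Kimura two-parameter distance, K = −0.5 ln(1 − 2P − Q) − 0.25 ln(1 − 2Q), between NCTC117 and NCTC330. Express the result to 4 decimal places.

0.4161

Mismatches occur at site 2 (G↔T, transversion), site 4 (A↔C, transversion), site 6 (A↔C, transversion), site 11 (C↔T, transition), site 15 (T↔G, transversion), site 18 (A↔G, transition), site 19 (A↔G, transition).
Of the 7 differences, 3 transitions and 4 transversions over 22 sites: P = 3/22 = 0.136364, Q = 4/22 = 0.181818.
d = −0.5·ln(0.545454) − 0.25·ln(0.636364) = −0.5·(-0.606137) − 0.25·(-0.451985) = 0.4161.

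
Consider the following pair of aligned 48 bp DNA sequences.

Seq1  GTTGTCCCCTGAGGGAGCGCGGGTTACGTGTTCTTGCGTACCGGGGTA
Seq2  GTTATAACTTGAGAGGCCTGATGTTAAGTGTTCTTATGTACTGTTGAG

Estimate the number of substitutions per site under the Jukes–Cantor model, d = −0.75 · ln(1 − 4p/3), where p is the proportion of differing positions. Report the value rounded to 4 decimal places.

0.5627

The sequences differ at positions 4 (G/A), 6 (C/A), 7 (C/A), 9 (C/T), 14 (G/A), 16 (A/G), 17 (G/C), 19 (G/T), 20 (C/G), 21 (G/A), 22 (G/T), 27 (C/A), 36 (G/A), 37 (C/T), 42 (C/T), 44 (G/T), 45 (G/T), 47 (T/A), 48 (A/G).
p = 19/48 = 0.395833.
d = −0.75 · ln(1 − (4/3)·0.395833) = −0.75 · ln(0.472223) = −0.75 · (-0.750304) = 0.5627.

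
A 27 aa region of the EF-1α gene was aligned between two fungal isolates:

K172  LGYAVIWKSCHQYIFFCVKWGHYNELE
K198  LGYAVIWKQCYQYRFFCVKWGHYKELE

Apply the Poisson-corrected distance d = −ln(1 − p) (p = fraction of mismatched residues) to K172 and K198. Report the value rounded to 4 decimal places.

0.1603

The sequences differ at positions 9 (S/Q), 11 (H/Y), 14 (I/R), 24 (N/K).
p = 4/27 = 0.148148.
d = −ln(1 − 0.148148) = −ln(0.851852) = 0.1603.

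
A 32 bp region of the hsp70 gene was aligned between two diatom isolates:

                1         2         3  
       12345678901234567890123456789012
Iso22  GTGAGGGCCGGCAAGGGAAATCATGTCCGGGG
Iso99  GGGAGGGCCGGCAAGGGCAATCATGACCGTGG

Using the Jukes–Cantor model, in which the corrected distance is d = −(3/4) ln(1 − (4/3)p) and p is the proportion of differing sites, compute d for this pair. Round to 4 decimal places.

0.1367

Mismatches occur at site 2 (T/G), site 18 (A/C), site 26 (T/A), site 30 (G/T).
p = 4/32 = 0.125000.
d = −0.75 · ln(1 − (4/3)·0.125000) = −0.75 · ln(0.833333) = −0.75 · (-0.182322) = 0.1367.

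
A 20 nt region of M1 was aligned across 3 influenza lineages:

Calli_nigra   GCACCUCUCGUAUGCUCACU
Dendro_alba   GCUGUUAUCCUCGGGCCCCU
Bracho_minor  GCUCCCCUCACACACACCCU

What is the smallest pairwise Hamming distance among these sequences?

8

Pairwise Hamming distances:
  Calli_nigra vs Dendro_alba: 10
  Calli_nigra vs Bracho_minor: 8
  Dendro_alba vs Bracho_minor: 11
The smallest is 8, between Calli_nigra and Bracho_minor.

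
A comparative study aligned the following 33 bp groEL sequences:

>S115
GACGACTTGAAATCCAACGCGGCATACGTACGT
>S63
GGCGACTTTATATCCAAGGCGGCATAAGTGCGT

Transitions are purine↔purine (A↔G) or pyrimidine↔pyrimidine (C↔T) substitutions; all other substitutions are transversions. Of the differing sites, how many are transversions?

Mismatches occur at site 2 (A/G, transition), site 9 (G/T, transversion), site 11 (A/T, transversion), site 18 (C/G, transversion), site 27 (C/A, transversion), site 30 (A/G, transition).
Of the 6 differences, 2 transitions and 4 transversions, so the answer is 4.

4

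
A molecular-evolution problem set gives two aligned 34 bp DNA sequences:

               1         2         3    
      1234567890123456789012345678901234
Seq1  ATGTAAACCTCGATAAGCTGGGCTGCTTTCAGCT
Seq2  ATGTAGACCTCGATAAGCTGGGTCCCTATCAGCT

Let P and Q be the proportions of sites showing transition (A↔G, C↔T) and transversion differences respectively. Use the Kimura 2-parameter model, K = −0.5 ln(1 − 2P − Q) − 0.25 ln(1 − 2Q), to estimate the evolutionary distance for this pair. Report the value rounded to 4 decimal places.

0.1654

The sequences differ at positions 6 (A/G, transition), 23 (C/T, transition), 24 (T/C, transition), 25 (G/C, transversion), 28 (T/A, transversion).
Of the 5 differences, 3 transitions and 2 transversions over 34 sites: P = 3/34 = 0.088235, Q = 2/34 = 0.058824.
d = −0.5·ln(0.764706) − 0.25·ln(0.882352) = −0.5·(-0.268264) − 0.25·(-0.125164) = 0.1654.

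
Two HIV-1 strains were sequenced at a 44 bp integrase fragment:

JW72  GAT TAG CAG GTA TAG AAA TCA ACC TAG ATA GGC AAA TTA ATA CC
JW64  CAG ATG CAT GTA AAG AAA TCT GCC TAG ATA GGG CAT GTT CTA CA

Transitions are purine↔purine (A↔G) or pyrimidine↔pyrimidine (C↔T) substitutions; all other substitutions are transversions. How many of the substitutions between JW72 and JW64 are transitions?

The sequences differ at positions 1 (G/C, transversion), 3 (T/G, transversion), 4 (T/A, transversion), 5 (A/T, transversion), 9 (G/T, transversion), 13 (T/A, transversion), 21 (A/T, transversion), 22 (A/G, transition), 33 (C/G, transversion), 34 (A/C, transversion), 36 (A/T, transversion), 37 (T/G, transversion), 39 (A/T, transversion), 40 (A/C, transversion), 44 (C/A, transversion).
Of the 15 differences, 1 transition and 14 transversions, so the answer is 1.

1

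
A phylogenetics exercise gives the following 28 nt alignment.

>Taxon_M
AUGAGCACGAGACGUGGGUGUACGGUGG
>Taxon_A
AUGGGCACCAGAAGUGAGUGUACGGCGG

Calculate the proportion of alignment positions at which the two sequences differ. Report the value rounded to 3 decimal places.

The sequences differ at positions 4 (A/G), 9 (G/C), 13 (C/A), 17 (G/A), 26 (U/C).
There are 5 differences over 28 sites, so p = 5/28 = 0.179.

0.179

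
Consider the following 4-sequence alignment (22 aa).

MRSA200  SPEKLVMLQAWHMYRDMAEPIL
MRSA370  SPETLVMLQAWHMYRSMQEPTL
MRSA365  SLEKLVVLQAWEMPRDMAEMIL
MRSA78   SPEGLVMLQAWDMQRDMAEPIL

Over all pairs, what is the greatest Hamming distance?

9

Pairwise Hamming distances:
  MRSA200 vs MRSA370: 4
  MRSA200 vs MRSA365: 5
  MRSA200 vs MRSA78: 3
  MRSA370 vs MRSA365: 9
  MRSA370 vs MRSA78: 6
  MRSA365 vs MRSA78: 6
The largest is 9, between MRSA370 and MRSA365.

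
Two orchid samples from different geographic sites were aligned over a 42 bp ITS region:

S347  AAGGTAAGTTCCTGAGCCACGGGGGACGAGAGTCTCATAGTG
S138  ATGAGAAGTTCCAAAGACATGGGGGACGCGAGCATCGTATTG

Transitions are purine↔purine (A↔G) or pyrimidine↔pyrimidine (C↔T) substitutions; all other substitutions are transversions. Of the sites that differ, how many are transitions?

5

The sequences differ at positions 2 (A/T, transversion), 4 (G/A, transition), 5 (T/G, transversion), 13 (T/A, transversion), 14 (G/A, transition), 17 (C/A, transversion), 20 (C/T, transition), 29 (A/C, transversion), 33 (T/C, transition), 34 (C/A, transversion), 37 (A/G, transition), 40 (G/T, transversion).
Of the 12 differences, 5 transitions and 7 transversions, so the answer is 5.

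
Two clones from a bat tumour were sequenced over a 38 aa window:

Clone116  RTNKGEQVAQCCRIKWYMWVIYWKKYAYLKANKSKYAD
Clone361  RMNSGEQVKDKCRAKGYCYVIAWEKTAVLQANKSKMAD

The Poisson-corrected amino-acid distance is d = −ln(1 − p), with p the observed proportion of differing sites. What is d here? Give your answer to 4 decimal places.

0.5021

Differing sites — 2:T/M; 4:K/S; 9:A/K; 10:Q/D; 11:C/K; 14:I/A; 16:W/G; 18:M/C; 19:W/Y; 22:Y/A; 24:K/E; 26:Y/T; 28:Y/V; 30:K/Q; 36:Y/M.
p = 15/38 = 0.394737.
d = −ln(1 − 0.394737) = −ln(0.605263) = 0.5021.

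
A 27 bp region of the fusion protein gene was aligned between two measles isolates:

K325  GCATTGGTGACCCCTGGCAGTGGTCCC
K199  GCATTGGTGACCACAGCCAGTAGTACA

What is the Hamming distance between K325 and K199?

Mismatches occur at site 13 (C/A), site 15 (T/A), site 17 (G/C), site 22 (G/A), site 25 (C/A), site 27 (C/A).
That gives 6 mismatches out of 27 aligned sites, so the Hamming distance is 6.

6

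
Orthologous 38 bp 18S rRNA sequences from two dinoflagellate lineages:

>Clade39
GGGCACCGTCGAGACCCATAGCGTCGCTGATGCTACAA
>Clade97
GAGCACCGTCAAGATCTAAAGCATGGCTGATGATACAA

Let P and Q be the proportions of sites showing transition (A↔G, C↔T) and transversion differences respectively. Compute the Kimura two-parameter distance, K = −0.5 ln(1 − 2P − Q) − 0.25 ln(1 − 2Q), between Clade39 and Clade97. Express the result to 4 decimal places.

0.2523

Mismatches occur at site 2 (G/A, transition), site 11 (G/A, transition), site 15 (C/T, transition), site 17 (C/T, transition), site 19 (T/A, transversion), site 23 (G/A, transition), site 25 (C/G, transversion), site 33 (C/A, transversion).
Of the 8 differences, 5 transitions and 3 transversions over 38 sites: P = 5/38 = 0.131579, Q = 3/38 = 0.078947.
d = −0.5·ln(0.657895) − 0.25·ln(0.842106) = −0.5·(-0.418710) − 0.25·(-0.171849) = 0.2523.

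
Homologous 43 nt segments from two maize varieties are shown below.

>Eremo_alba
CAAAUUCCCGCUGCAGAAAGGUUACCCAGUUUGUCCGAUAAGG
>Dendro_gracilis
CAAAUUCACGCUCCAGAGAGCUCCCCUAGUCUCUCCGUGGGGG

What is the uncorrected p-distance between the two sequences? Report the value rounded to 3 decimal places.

Mismatches occur at site 8 (C/A), site 13 (G/C), site 18 (A/G), site 21 (G/C), site 23 (U/C), site 24 (A/C), site 27 (C/U), site 31 (U/C), site 33 (G/C), site 38 (A/U), site 39 (U/G), site 40 (A/G), site 41 (A/G).
There are 13 differences over 43 sites, so p = 13/43 = 0.302.

0.302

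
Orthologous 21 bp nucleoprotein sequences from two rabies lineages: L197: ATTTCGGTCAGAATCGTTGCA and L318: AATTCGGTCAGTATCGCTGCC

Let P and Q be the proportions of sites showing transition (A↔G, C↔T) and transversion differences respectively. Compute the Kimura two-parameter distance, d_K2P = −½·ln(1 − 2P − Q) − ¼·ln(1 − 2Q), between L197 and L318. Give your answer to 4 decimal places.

The sequences differ at positions 2 (T/A, transversion), 12 (A/T, transversion), 17 (T/C, transition), 21 (A/C, transversion).
Of the 4 differences, 1 transition and 3 transversions over 21 sites: P = 1/21 = 0.047619, Q = 3/21 = 0.142857.
d = −0.5·ln(0.761905) − 0.25·ln(0.714286) = −0.5·(-0.271933) − 0.25·(-0.336472) = 0.2201.

0.2201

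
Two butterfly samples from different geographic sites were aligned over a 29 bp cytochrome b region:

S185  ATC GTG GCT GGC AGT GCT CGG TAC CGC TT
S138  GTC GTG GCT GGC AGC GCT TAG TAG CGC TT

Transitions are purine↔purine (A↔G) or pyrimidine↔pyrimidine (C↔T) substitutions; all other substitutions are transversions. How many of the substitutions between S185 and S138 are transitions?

4

Mismatches occur at site 1 (A→G, transition), site 15 (T→C, transition), site 19 (C→T, transition), site 20 (G→A, transition), site 24 (C→G, transversion).
Of the 5 differences, 4 transitions and 1 transversion, so the answer is 4.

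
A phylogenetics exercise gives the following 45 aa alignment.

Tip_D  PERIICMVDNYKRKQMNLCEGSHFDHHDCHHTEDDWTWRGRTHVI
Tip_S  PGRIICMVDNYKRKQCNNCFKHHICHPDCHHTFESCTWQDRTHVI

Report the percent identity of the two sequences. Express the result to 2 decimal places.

66.67%

The sequences differ at positions 2 (E/G), 16 (M/C), 18 (L/N), 20 (E/F), 21 (G/K), 22 (S/H), 24 (F/I), 25 (D/C), 27 (H/P), 33 (E/F), 34 (D/E), 35 (D/S), 36 (W/C), 39 (R/Q), 40 (G/D).
30 of the 45 sites match, so the percent identity is 30/45 × 100 = 66.67%.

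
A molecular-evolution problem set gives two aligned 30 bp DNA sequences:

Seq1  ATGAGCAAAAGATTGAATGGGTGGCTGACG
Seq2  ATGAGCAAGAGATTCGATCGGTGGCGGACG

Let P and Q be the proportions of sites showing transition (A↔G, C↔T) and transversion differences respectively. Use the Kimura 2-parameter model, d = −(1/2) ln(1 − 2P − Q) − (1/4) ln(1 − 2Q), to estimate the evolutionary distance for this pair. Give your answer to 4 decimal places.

Mismatches occur at site 9 (A→G, transition), site 15 (G→C, transversion), site 16 (A→G, transition), site 19 (G→C, transversion), site 26 (T→G, transversion).
Of the 5 differences, 2 transitions and 3 transversions over 30 sites: P = 2/30 = 0.066667, Q = 3/30 = 0.100000.
d = −0.5·ln(0.766666) − 0.25·ln(0.800000) = −0.5·(-0.265704) − 0.25·(-0.223144) = 0.1886.

0.1886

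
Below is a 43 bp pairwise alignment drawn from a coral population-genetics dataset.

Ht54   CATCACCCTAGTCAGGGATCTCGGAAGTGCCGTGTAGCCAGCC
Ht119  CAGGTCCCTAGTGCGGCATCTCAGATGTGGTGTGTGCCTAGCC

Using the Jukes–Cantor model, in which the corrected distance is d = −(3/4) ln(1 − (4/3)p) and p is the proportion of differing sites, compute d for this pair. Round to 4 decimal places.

0.3870

Mismatches occur at site 3 (T/G), site 4 (C/G), site 5 (A/T), site 13 (C/G), site 14 (A/C), site 17 (G/C), site 23 (G/A), site 26 (A/T), site 30 (C/G), site 31 (C/T), site 36 (A/G), site 37 (G/C), site 39 (C/T).
p = 13/43 = 0.302326.
d = −0.75 · ln(1 − (4/3)·0.302326) = −0.75 · ln(0.596899) = −0.75 · (-0.516007) = 0.3870.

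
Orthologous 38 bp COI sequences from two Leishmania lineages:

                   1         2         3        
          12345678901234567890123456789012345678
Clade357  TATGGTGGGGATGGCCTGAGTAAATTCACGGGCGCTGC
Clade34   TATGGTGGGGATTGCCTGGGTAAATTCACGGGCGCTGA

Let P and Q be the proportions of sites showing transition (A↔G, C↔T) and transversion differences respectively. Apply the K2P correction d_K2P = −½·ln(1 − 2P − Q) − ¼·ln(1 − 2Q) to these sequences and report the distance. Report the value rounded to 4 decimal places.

Differing sites — 13:G/T (Tv); 19:A/G (Ti); 38:C/A (Tv).
Of the 3 differences, 1 transition and 2 transversions over 38 sites: P = 1/38 = 0.026316, Q = 2/38 = 0.052632.
d = −0.5·ln(0.894736) − 0.25·ln(0.894736) = −0.5·(-0.111227) − 0.25·(-0.111227) = 0.0834.

0.0834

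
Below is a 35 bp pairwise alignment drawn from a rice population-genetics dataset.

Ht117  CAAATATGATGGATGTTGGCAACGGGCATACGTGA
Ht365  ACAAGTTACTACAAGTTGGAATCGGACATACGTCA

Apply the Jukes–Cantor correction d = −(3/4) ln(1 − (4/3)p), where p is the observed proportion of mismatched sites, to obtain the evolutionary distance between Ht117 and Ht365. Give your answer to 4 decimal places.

Mismatches occur at site 1 (C↔A), site 2 (A↔C), site 5 (T↔G), site 6 (A↔T), site 8 (G↔A), site 9 (A↔C), site 11 (G↔A), site 12 (G↔C), site 14 (T↔A), site 20 (C↔A), site 22 (A↔T), site 26 (G↔A), site 34 (G↔C).
p = 13/35 = 0.371429.
d = −0.75 · ln(1 − (4/3)·0.371429) = −0.75 · ln(0.504761) = −0.75 · (-0.683670) = 0.5128.

0.5128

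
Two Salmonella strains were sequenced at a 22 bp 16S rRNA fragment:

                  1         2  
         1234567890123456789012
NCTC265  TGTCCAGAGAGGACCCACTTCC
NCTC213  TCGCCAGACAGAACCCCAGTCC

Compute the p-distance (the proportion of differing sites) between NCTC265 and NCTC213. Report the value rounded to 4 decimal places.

0.3182

Differing sites — 2:G/C; 3:T/G; 9:G/C; 12:G/A; 17:A/C; 18:C/A; 19:T/G.
There are 7 differences over 22 sites, so p = 7/22 = 0.3182.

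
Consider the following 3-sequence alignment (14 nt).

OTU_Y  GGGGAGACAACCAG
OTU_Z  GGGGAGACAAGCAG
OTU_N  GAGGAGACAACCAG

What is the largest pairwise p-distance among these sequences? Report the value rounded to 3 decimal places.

0.143

Pairwise Hamming distances:
  OTU_Y vs OTU_Z: 1
  OTU_Y vs OTU_N: 1
  OTU_Z vs OTU_N: 2
The largest is 2 mismatches, between OTU_Z and OTU_N; p = 2/14 = 0.143.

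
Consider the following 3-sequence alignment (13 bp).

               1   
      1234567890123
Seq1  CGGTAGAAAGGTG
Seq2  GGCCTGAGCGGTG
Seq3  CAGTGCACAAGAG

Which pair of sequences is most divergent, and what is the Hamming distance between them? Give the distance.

10

Pairwise Hamming distances:
  Seq1 vs Seq2: 6
  Seq1 vs Seq3: 6
  Seq2 vs Seq3: 10
The largest is 10, between Seq2 and Seq3.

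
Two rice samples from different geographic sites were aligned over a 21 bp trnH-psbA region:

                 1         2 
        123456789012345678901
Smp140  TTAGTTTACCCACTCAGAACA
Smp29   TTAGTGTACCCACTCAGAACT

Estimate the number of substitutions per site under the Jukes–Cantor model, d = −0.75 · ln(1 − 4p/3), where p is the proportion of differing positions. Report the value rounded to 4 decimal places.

0.1019

Differing sites — 6:T/G; 21:A/T.
p = 2/21 = 0.095238.
d = −0.75 · ln(1 − (4/3)·0.095238) = −0.75 · ln(0.873016) = −0.75 · (-0.135801) = 0.1019.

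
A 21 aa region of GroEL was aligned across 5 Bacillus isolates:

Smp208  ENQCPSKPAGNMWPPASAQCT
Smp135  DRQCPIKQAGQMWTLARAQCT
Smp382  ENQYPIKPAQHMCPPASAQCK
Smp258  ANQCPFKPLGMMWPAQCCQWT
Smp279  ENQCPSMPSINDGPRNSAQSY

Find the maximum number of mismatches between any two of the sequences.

Pairwise Hamming distances:
  Smp208 vs Smp135: 8
  Smp208 vs Smp382: 6
  Smp208 vs Smp258: 9
  Smp208 vs Smp279: 9
  Smp135 vs Smp382: 11
  Smp135 vs Smp258: 12
  Smp135 vs Smp279: 16
  Smp382 vs Smp258: 13
  Smp382 vs Smp279: 12
  Smp258 vs Smp279: 14
The largest is 16, between Smp135 and Smp279.

16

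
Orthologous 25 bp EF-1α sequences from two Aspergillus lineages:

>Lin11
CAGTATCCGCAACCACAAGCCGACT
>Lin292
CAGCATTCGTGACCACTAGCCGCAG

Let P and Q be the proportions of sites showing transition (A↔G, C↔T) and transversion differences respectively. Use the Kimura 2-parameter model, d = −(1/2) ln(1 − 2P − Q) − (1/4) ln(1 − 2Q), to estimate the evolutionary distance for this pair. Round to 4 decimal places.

The sequences differ at positions 4 (T/C, transition), 7 (C/T, transition), 10 (C/T, transition), 11 (A/G, transition), 17 (A/T, transversion), 23 (A/C, transversion), 24 (C/A, transversion), 25 (T/G, transversion).
Of the 8 differences, 4 transitions and 4 transversions over 25 sites: P = 4/25 = 0.160000, Q = 4/25 = 0.160000.
d = −0.5·ln(0.520000) − 0.25·ln(0.680000) = −0.5·(-0.653926) − 0.25·(-0.385662) = 0.4234.

0.4234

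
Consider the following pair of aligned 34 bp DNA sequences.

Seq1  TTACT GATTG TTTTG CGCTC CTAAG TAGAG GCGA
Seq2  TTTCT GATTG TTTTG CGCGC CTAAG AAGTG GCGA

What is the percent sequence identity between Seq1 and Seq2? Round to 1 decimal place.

The sequences differ at positions 3 (A/T), 19 (T/G), 26 (T/A), 29 (A/T).
30 of the 34 sites match, so the percent identity is 30/34 × 100 = 88.2%.

88.2%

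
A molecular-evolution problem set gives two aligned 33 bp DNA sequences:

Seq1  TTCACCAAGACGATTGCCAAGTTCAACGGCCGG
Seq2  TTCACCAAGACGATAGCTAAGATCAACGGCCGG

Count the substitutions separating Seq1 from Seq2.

Differing sites — 15:T/A; 18:C/T; 22:T/A.
That gives 3 mismatches out of 33 aligned sites, so the Hamming distance is 3.

3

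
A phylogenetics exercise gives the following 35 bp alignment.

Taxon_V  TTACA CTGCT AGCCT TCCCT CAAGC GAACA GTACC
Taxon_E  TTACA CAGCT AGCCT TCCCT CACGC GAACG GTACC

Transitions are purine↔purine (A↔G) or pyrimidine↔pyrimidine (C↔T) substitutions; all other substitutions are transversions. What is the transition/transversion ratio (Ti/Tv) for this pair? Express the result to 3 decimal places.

0.500

Mismatches occur at site 7 (T↔A, transversion), site 23 (A↔C, transversion), site 30 (A↔G, transition).
Of the 3 differences, 1 transition and 2 transversions, so Ti/Tv = 1/2 = 0.500.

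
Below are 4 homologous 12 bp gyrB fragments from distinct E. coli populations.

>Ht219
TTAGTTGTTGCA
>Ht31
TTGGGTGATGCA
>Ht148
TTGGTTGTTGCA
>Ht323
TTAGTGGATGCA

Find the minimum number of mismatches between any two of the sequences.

1

Pairwise Hamming distances:
  Ht219 vs Ht31: 3
  Ht219 vs Ht148: 1
  Ht219 vs Ht323: 2
  Ht31 vs Ht148: 2
  Ht31 vs Ht323: 3
  Ht148 vs Ht323: 3
The smallest is 1, between Ht219 and Ht148.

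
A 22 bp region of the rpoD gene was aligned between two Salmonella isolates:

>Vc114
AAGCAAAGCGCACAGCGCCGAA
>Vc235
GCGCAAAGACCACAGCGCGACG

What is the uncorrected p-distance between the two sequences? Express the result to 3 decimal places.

Differing sites — 1:A/G; 2:A/C; 9:C/A; 10:G/C; 19:C/G; 20:G/A; 21:A/C; 22:A/G.
There are 8 differences over 22 sites, so p = 8/22 = 0.364.

0.364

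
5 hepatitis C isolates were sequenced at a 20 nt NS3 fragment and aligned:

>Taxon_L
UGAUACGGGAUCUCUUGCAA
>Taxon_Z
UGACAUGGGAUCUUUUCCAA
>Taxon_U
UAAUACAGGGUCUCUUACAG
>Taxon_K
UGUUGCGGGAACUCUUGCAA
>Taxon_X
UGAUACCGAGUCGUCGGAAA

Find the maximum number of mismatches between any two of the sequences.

Pairwise Hamming distances:
  Taxon_L vs Taxon_Z: 4
  Taxon_L vs Taxon_U: 5
  Taxon_L vs Taxon_K: 3
  Taxon_L vs Taxon_X: 8
  Taxon_Z vs Taxon_U: 8
  Taxon_Z vs Taxon_K: 7
  Taxon_Z vs Taxon_X: 10
  Taxon_U vs Taxon_K: 8
  Taxon_U vs Taxon_X: 10
  Taxon_K vs Taxon_X: 11
The largest is 11, between Taxon_K and Taxon_X.

11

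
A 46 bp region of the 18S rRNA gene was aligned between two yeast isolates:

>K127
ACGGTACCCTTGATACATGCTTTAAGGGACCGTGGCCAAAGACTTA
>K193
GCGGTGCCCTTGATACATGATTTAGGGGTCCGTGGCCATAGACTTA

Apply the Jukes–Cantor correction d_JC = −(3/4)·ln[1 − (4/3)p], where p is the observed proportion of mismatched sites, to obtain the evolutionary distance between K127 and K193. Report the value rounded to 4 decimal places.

Differing sites — 1:A/G; 6:A/G; 20:C/A; 25:A/G; 29:A/T; 39:A/T.
p = 6/46 = 0.130435.
d = −0.75 · ln(1 − (4/3)·0.130435) = −0.75 · ln(0.826087) = −0.75 · (-0.191055) = 0.1433.

0.1433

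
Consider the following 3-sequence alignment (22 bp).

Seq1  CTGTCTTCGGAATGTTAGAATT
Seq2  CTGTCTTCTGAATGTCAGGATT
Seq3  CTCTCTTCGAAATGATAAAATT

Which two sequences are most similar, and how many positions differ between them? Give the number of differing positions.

3

Pairwise Hamming distances:
  Seq1 vs Seq2: 3
  Seq1 vs Seq3: 4
  Seq2 vs Seq3: 7
The smallest is 3, between Seq1 and Seq2.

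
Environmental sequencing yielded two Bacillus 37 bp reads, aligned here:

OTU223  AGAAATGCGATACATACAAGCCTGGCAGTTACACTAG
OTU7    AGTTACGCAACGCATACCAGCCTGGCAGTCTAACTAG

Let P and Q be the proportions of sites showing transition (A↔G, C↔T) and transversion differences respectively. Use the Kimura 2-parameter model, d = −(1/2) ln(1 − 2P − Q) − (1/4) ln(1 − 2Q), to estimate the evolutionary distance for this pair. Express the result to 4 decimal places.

The sequences differ at positions 3 (A/T, transversion), 4 (A/T, transversion), 6 (T/C, transition), 9 (G/A, transition), 11 (T/C, transition), 12 (A/G, transition), 18 (A/C, transversion), 30 (T/C, transition), 31 (A/T, transversion), 32 (C/A, transversion).
Of the 10 differences, 5 transitions and 5 transversions over 37 sites: P = 5/37 = 0.135135, Q = 5/37 = 0.135135.
d = −0.5·ln(0.594595) − 0.25·ln(0.729730) = −0.5·(-0.519875) − 0.25·(-0.315081) = 0.3387.

0.3387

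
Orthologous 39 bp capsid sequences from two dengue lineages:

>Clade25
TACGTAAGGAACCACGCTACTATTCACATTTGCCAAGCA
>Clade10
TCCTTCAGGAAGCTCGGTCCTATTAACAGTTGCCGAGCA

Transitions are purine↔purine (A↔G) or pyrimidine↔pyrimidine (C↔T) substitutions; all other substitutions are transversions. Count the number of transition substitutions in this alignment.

The sequences differ at positions 2 (A/C, transversion), 4 (G/T, transversion), 6 (A/C, transversion), 12 (C/G, transversion), 14 (A/T, transversion), 17 (C/G, transversion), 19 (A/C, transversion), 25 (C/A, transversion), 29 (T/G, transversion), 35 (A/G, transition).
Of the 10 differences, 1 transition and 9 transversions, so the answer is 1.

1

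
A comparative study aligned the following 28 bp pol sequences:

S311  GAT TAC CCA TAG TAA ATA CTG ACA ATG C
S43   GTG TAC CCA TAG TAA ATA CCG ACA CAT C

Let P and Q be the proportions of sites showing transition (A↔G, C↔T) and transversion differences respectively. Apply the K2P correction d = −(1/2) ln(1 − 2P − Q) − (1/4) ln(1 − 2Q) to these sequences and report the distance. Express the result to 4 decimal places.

Differing sites — 2:A/T (Tv); 3:T/G (Tv); 20:T/C (Ti); 25:A/C (Tv); 26:T/A (Tv); 27:G/T (Tv).
Of the 6 differences, 1 transition and 5 transversions over 28 sites: P = 1/28 = 0.035714, Q = 5/28 = 0.178571.
d = −0.5·ln(0.750001) − 0.25·ln(0.642858) = −0.5·(-0.287681) − 0.25·(-0.441831) = 0.2543.

0.2543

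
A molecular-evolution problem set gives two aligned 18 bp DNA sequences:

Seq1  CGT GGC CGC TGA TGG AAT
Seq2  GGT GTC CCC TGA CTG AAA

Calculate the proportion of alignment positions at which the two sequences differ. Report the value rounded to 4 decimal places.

0.3333

Differing sites — 1:C/G; 5:G/T; 8:G/C; 13:T/C; 14:G/T; 18:T/A.
There are 6 differences over 18 sites, so p = 6/18 = 0.3333.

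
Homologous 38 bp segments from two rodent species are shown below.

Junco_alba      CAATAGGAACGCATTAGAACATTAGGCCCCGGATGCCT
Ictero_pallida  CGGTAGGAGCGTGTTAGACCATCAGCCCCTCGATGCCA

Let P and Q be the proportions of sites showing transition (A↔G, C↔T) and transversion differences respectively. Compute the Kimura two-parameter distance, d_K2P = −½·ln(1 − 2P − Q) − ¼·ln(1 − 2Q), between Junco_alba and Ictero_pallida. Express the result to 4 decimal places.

Differing sites — 2:A/G (Ti); 3:A/G (Ti); 9:A/G (Ti); 12:C/T (Ti); 13:A/G (Ti); 19:A/C (Tv); 23:T/C (Ti); 26:G/C (Tv); 30:C/T (Ti); 31:G/C (Tv); 38:T/A (Tv).
Of the 11 differences, 7 transitions and 4 transversions over 38 sites: P = 7/38 = 0.184211, Q = 4/38 = 0.105263.
d = −0.5·ln(0.526315) − 0.25·ln(0.789474) = −0.5·(-0.641855) − 0.25·(-0.236388) = 0.3800.

0.3800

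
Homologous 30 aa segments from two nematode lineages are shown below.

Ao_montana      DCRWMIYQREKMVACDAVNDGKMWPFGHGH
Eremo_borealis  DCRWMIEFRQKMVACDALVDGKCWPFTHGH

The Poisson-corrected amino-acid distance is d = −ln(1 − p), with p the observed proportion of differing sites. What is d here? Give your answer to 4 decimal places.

0.2657

Mismatches occur at site 7 (Y↔E), site 8 (Q↔F), site 10 (E↔Q), site 18 (V↔L), site 19 (N↔V), site 23 (M↔C), site 27 (G↔T).
p = 7/30 = 0.233333.
d = −ln(1 − 0.233333) = −ln(0.766667) = 0.2657.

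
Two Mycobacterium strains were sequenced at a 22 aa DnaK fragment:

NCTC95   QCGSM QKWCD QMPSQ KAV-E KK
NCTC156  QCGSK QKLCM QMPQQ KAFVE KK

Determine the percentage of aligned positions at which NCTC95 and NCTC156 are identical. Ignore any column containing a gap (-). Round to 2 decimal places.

76.19%

Excluding the 1 gap column leaves 21 comparable sites.
Mismatches occur at site 5 (M/K), site 8 (W/L), site 10 (D/M), site 14 (S/Q), site 18 (V/F).
16 of the 21 comparable sites match, so the percent identity is 16/21 × 100 = 76.19%.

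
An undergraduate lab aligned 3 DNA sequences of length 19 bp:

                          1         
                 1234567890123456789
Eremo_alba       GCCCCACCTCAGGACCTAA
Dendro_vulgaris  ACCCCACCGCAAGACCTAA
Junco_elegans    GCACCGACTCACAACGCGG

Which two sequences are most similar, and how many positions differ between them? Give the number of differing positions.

3

Pairwise Hamming distances:
  Eremo_alba vs Dendro_vulgaris: 3
  Eremo_alba vs Junco_elegans: 9
  Dendro_vulgaris vs Junco_elegans: 11
The smallest is 3, between Eremo_alba and Dendro_vulgaris.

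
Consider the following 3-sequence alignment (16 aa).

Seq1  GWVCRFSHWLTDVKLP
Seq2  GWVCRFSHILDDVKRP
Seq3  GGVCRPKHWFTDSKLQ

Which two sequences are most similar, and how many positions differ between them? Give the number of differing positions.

Pairwise Hamming distances:
  Seq1 vs Seq2: 3
  Seq1 vs Seq3: 6
  Seq2 vs Seq3: 9
The smallest is 3, between Seq1 and Seq2.

3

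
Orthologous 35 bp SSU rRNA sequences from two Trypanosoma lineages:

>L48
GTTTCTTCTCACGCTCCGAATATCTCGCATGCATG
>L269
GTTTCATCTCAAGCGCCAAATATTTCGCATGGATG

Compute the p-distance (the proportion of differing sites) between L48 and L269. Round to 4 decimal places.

0.1714

Mismatches occur at site 6 (T→A), site 12 (C→A), site 15 (T→G), site 18 (G→A), site 24 (C→T), site 32 (C→G).
There are 6 differences over 35 sites, so p = 6/35 = 0.1714.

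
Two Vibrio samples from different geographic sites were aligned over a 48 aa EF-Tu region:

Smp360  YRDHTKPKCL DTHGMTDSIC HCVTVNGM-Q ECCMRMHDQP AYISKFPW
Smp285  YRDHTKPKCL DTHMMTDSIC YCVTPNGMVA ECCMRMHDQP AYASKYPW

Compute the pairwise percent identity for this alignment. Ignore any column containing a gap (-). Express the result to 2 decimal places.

Excluding the 1 gap column leaves 47 comparable sites.
Differing sites — 14:G/M; 21:H/Y; 25:V/P; 30:Q/A; 43:I/A; 46:F/Y.
41 of the 47 comparable sites match, so the percent identity is 41/47 × 100 = 87.23%.

87.23%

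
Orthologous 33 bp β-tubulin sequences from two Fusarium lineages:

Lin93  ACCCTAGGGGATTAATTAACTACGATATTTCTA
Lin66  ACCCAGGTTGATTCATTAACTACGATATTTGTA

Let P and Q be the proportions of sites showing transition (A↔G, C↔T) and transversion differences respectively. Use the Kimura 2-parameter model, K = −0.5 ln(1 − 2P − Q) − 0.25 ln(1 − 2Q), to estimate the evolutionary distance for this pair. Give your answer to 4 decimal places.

Differing sites — 5:T/A (Tv); 6:A/G (Ti); 8:G/T (Tv); 9:G/T (Tv); 14:A/C (Tv); 31:C/G (Tv).
Of the 6 differences, 1 transition and 5 transversions over 33 sites: P = 1/33 = 0.030303, Q = 5/33 = 0.151515.
d = −0.5·ln(0.787879) − 0.25·ln(0.696970) = −0.5·(-0.238411) − 0.25·(-0.361013) = 0.2095.

0.2095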